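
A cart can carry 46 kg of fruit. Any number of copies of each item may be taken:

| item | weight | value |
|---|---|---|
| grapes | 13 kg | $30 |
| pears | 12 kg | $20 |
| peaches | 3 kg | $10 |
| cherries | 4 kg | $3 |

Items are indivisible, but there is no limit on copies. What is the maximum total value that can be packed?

$150

Best value-per-unit is peaches at 10/3, and filling with it alone uses weight 15×3=45. No mix of the others beats 15×10 = 150.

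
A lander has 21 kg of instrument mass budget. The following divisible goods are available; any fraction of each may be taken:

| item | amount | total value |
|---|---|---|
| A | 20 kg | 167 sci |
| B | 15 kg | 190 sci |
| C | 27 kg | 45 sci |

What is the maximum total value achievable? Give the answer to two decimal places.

240.10

Take in order of value per unit:
- B (190/15 per unit): all 15 → value 190, running total 190.00
- A (167/20 per unit): 6 of 20 → value 6×167/20 = 50.1000, running total 240.10
Total 240.10.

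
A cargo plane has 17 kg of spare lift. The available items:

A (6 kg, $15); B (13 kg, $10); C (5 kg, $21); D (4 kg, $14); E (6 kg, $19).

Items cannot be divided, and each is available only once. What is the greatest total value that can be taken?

Check high-value combinations within 17 kg:
- A+C+E: weight 6+5+6=17, value 15+21+19=55
- C+D+E: weight 5+4+6=15, value 21+14+19=54
- A+C+D: weight 6+5+4=15, value 15+21+14=50
- A+D+E: weight 6+4+6=16, value 15+14+19=48
Best: $55.

$55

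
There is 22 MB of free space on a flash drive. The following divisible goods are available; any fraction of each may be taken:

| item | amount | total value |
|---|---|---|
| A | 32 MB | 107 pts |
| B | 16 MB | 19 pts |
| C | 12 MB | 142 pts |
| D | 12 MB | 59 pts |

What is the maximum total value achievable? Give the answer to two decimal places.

Take in order of value per unit:
- C (142/12 per unit): all 12 → value 142, running total 142.00
- D (59/12 per unit): 10 of 12 → value 10×59/12 = 49.1667, running total 191.17
Total 191.17.

191.17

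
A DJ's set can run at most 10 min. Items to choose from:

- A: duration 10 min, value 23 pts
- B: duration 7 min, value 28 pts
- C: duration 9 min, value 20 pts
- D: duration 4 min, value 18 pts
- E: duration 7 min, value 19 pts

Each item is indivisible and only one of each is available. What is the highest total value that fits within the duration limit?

Check high-value combinations within 10 min:
- B: duration 7, value 28
- A: duration 10, value 23
- C: duration 9, value 20
Best: 28 pts.

28 pts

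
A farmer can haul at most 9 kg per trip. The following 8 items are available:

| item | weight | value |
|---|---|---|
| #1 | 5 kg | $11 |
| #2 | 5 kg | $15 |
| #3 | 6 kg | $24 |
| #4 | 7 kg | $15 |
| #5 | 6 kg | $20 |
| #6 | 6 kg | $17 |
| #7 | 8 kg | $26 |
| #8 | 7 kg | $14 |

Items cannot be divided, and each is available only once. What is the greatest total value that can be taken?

$26

Check high-value combinations within 9 kg:
- #7: weight 8, value 26
- #3: weight 6, value 24
- #5: weight 6, value 20
Best: $26.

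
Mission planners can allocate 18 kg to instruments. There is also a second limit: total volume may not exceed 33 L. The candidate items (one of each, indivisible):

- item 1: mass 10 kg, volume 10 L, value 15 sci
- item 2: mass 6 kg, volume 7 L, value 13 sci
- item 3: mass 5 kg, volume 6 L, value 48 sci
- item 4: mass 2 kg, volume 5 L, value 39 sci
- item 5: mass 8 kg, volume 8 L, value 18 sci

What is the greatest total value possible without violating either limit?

105 sci

Feasible sets respecting both limits:
- item 3+item 4+item 5: mass 15, volume 19, value 105
- item 1+item 3+item 4: mass 17, volume 21, value 102
- item 2+item 3+item 4: mass 13, volume 18, value 100
- item 3+item 4: mass 7, volume 11, value 87
Best: 105 sci.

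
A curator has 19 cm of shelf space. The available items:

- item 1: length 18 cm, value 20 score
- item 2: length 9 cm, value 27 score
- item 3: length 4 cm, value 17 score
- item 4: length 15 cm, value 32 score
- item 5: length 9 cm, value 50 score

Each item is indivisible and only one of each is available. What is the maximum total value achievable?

77 score

Check high-value combinations within 19 cm:
- item 2+item 5: length 9+9=18, value 27+50=77
- item 3+item 5: length 4+9=13, value 17+50=67
- item 5: length 9, value 50
- item 3+item 4: length 4+15=19, value 17+32=49
Best: 77 score.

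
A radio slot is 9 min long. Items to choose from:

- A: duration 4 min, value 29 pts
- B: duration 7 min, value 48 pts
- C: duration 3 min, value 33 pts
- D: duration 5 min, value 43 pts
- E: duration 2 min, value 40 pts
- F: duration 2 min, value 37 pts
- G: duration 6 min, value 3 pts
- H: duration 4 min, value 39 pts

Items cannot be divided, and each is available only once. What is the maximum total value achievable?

120 pts

Check high-value combinations within 9 min:
- D+E+F: duration 5+2+2=9, value 43+40+37=120
- E+F+H: duration 2+2+4=8, value 40+37+39=116
- C+E+H: duration 3+2+4=9, value 33+40+39=112
- C+E+F: duration 3+2+2=7, value 33+40+37=110
Best: 120 pts.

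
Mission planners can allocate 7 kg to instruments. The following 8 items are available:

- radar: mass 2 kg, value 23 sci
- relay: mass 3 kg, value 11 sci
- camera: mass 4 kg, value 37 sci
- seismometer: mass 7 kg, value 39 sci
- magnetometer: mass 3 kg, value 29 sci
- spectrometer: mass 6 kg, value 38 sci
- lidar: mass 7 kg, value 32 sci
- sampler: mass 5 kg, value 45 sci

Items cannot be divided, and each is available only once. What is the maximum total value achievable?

This is a 0/1 knapsack; check combinations near the capacity.
- radar+sampler: mass 2+5=7, value 23+45=68
- camera+magnetometer: mass 4+3=7, value 37+29=66
- radar+camera: mass 2+4=6, value 23+37=60
Best: 68 sci.

68 sci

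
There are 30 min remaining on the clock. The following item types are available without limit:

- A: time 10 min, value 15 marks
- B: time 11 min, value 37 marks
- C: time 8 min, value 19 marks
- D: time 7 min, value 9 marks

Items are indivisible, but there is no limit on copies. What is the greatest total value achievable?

93 marks

Best value-per-unit is B at 37/11; filling with it alone gives 2×37 = 74.
Optimal mix: 2×B + 1×C → time 30, value 93.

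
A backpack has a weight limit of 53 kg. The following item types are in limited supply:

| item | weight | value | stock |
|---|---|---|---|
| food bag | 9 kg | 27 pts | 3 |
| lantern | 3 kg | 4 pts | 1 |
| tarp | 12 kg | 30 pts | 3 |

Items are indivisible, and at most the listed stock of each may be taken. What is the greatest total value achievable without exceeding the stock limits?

Best selections within weight 53 and stock limits:
- 3×food bag + 2×tarp: weight 51, value 141
- 1×food bag + 1×lantern + 3×tarp: weight 48, value 121
- 2×food bag + 1×lantern + 2×tarp: weight 45, value 118
- 1×food bag + 3×tarp: weight 45, value 117
Best: 141 pts.

141 pts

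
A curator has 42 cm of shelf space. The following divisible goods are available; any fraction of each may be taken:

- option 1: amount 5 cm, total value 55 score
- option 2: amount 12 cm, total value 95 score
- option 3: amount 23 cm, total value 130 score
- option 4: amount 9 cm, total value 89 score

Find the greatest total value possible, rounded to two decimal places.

329.43

Take in order of value per unit:
- option 1 (55/5 per unit): all 5 → value 55, running total 55.00
- option 4 (89/9 per unit): all 9 → value 89, running total 144.00
- option 2 (95/12 per unit): all 12 → value 95, running total 239.00
- option 3 (130/23 per unit): 16 of 23 → value 16×130/23 = 90.4348, running total 329.43
Total 329.43.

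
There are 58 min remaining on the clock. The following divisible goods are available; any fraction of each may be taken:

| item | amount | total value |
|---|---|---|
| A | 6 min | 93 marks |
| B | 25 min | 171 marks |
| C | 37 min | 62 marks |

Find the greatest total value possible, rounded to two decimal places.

309.24

Take in order of value per unit:
- A (93/6 per unit): all 6 → value 93, running total 93.00
- B (171/25 per unit): all 25 → value 171, running total 264.00
- C (62/37 per unit): 27 of 37 → value 27×62/37 = 45.2432, running total 309.24
Total 309.24.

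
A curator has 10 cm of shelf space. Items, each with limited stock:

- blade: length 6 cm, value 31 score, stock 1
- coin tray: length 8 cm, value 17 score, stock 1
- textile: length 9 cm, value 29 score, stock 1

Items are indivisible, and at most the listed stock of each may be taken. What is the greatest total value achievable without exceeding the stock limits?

Best selections within length 10 and stock limits:
- 1×blade: length 6, value 31
- 1×textile: length 9, value 29
- 1×coin tray: length 8, value 17
Best: 31 score.

31 score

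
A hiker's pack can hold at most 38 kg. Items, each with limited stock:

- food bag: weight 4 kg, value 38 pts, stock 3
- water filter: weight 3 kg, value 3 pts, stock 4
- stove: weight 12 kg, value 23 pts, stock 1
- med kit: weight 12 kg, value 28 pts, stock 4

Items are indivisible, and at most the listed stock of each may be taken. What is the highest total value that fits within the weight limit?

Top feasible selections:
- 3×food bag + 2×med kit: weight 36, value 170
- 3×food bag + 1×stove + 1×med kit: weight 36, value 165
Best: 170 pts.

170 pts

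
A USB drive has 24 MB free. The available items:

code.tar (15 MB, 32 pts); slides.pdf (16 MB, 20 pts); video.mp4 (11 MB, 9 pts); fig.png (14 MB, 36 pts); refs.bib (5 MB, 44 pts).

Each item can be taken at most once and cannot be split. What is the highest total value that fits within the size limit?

Check high-value combinations within 24 MB:
- fig.png+refs.bib: size 14+5=19, value 36+44=80
- code.tar+refs.bib: size 15+5=20, value 32+44=76
- slides.pdf+refs.bib: size 16+5=21, value 20+44=64
- video.mp4+refs.bib: size 11+5=16, value 9+44=53
- refs.bib: size 5, value 44
Best: 80 pts.

80 pts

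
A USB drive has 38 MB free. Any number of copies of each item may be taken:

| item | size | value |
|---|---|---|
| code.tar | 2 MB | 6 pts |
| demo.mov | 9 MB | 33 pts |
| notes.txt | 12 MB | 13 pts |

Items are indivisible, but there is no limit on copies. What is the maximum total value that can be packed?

138 pts

Best value-per-unit is demo.mov at 33/9; filling with it alone gives 4×33 = 132.
Optimal mix: 1×code.tar + 4×demo.mov → size 38, value 138.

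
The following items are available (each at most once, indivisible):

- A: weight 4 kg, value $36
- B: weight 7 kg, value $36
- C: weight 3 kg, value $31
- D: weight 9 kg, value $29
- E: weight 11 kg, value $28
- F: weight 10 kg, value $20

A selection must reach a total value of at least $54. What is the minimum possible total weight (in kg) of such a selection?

Subsets with value ≥ 54, sorted by total weight:
- A+C: weight 7, value 67
- B+C: weight 10, value 67
Minimum weight: 7 kg.

7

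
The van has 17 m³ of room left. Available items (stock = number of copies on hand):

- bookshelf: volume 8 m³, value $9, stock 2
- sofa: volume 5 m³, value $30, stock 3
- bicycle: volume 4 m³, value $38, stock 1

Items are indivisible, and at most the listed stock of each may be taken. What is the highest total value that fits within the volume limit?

$98

Best selections within volume 17 and stock limits:
- 2×sofa + 1×bicycle: volume 14, value 98
- 3×sofa: volume 15, value 90
- 1×bookshelf + 1×sofa + 1×bicycle: volume 17, value 77
Best: $98.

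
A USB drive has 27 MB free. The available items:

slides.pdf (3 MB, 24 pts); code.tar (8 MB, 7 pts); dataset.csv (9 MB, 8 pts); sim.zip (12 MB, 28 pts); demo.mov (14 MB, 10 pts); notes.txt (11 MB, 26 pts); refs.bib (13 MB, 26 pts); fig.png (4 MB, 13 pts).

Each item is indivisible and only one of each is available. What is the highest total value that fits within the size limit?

78 pts

This is a 0/1 knapsack; check combinations near the capacity.
- slides.pdf+sim.zip+notes.txt: size 3+12+11=26, value 24+28+26=78
- slides.pdf+notes.txt+refs.bib: size 3+11+13=27, value 24+26+26=76
- slides.pdf+code.tar+sim.zip+fig.png: size 3+8+12+4=27, value 24+7+28+13=72
Best: 78 pts.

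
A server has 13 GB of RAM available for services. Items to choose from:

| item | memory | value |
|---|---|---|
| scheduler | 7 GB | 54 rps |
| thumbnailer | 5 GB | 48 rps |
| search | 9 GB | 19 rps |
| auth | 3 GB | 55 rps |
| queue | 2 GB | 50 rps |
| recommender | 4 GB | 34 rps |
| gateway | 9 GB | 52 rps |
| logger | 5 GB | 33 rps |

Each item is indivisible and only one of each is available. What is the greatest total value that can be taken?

159 rps

Check high-value combinations within 13 GB:
- scheduler+auth+queue: memory 7+3+2=12, value 54+55+50=159
- thumbnailer+auth+queue: memory 5+3+2=10, value 48+55+50=153
- auth+queue+recommender: memory 3+2+4=9, value 55+50+34=139
Best: 159 rps.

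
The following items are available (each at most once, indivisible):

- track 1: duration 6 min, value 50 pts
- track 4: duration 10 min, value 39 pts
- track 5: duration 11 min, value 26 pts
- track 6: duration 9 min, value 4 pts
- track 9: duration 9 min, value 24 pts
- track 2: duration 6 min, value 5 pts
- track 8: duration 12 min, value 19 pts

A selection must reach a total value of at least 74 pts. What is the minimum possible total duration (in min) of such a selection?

Subsets with value ≥ 74, sorted by total duration:
- track 1+track 9: duration 15, value 74
- track 1+track 4: duration 16, value 89
- track 1+track 5: duration 17, value 76
- track 1+track 9+track 2: duration 21, value 79
Minimum duration: 15 min.

15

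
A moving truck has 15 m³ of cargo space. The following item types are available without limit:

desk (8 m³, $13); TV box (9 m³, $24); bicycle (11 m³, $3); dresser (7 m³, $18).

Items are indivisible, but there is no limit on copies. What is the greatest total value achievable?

Best value-per-unit is TV box at 24/9; filling with it alone gives 1×24 = 24.
Optimal mix: 2×dresser → volume 14, value 36.

$36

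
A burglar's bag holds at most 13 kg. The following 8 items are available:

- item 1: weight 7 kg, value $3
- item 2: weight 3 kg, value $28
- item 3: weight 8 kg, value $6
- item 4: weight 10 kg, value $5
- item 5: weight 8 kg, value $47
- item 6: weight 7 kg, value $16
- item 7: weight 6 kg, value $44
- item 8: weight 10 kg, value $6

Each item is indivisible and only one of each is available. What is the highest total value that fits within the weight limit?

Check high-value combinations within 13 kg:
- item 2+item 5: weight 3+8=11, value 28+47=75
- item 2+item 7: weight 3+6=9, value 28+44=72
- item 6+item 7: weight 7+6=13, value 16+44=60
- item 5: weight 8, value 47
- item 1+item 7: weight 7+6=13, value 3+44=47
Best: $75.

$75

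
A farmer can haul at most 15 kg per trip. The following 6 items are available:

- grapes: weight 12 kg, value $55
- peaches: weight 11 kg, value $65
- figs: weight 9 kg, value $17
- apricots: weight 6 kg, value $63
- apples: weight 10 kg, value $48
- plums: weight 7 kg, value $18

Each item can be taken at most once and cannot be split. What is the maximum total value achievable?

Check high-value combinations within 15 kg:
- apricots+plums: weight 6+7=13, value 63+18=81
- figs+apricots: weight 9+6=15, value 17+63=80
- peaches: weight 11, value 65
- apricots: weight 6, value 63
- grapes: weight 12, value 55
Best: $81.

$81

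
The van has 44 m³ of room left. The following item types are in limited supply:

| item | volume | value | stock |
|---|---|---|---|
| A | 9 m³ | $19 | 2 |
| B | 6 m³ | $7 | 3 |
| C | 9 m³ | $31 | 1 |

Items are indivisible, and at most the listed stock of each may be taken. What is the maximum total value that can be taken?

Best selections within volume 44 and stock limits:
- 2×A + 2×B + 1×C: volume 39, value 83
- 2×A + 1×B + 1×C: volume 33, value 76
- 1×A + 3×B + 1×C: volume 36, value 71
- 2×A + 1×C: volume 27, value 69
Best: $83.

$83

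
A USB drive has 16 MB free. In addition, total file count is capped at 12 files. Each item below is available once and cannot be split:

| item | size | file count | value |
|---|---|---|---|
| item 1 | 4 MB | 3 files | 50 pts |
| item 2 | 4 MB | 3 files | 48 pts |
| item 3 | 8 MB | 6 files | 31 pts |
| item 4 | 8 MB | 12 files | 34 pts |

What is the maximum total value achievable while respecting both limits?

Feasible sets respecting both limits:
- item 1+item 2+item 3: size 16, file count 12, value 129
- item 1+item 2: size 8, file count 6, value 98
- item 1+item 3: size 12, file count 9, value 81
Best: 129 pts.

129 pts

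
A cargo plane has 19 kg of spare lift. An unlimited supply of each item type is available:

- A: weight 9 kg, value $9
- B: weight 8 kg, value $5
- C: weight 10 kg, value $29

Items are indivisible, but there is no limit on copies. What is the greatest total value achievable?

$38

Best value-per-unit is C at 29/10; filling with it alone gives 1×29 = 29.
Optimal mix: 1×A + 1×C → weight 19, value 38.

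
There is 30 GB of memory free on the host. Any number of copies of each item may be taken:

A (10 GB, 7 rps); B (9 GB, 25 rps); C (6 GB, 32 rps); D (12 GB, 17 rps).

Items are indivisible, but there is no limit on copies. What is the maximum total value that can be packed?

160 rps

Best value-per-unit is C at 32/6, and filling with it alone uses memory 5×6=30. No mix of the others beats 5×32 = 160.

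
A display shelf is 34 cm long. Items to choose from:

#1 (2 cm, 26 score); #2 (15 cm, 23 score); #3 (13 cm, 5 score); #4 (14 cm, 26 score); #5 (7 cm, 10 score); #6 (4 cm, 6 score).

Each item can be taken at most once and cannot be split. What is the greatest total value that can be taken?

Check high-value combinations within 34 cm:
- #1+#2+#4: length 2+15+14=31, value 26+23+26=75
- #1+#4+#5+#6: length 2+14+7+4=27, value 26+26+10+6=68
- #1+#2+#5+#6: length 2+15+7+4=28, value 26+23+10+6=65
Best: 75 score.

75 score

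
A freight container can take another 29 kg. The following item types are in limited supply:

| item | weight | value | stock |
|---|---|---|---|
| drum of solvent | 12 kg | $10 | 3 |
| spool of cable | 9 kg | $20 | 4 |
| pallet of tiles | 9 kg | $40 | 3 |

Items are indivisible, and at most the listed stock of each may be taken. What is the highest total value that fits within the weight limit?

$120

Top feasible selections:
- 3×pallet of tiles: weight 27, value 120
- 1×spool of cable + 2×pallet of tiles: weight 27, value 100
- 2×pallet of tiles: weight 18, value 80
- 2×spool of cable + 1×pallet of tiles: weight 27, value 80
Best: $120.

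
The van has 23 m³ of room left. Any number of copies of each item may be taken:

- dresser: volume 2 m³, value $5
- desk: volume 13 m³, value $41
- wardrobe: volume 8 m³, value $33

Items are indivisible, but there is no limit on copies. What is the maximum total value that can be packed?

Best value-per-unit is wardrobe at 33/8; filling with it alone gives 2×33 = 66.
Optimal mix: 3×dresser + 2×wardrobe → volume 22, value 81.

$81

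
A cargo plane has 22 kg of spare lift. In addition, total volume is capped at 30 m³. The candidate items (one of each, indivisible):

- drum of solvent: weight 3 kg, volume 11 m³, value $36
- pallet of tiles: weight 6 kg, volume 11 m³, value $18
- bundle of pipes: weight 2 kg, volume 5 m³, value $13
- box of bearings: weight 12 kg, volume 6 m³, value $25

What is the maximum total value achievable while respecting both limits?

$79

Feasible sets respecting both limits:
- drum of solvent+pallet of tiles+box of bearings: weight 21, volume 28, value 79
- drum of solvent+bundle of pipes+box of bearings: weight 17, volume 22, value 74
- drum of solvent+pallet of tiles+bundle of pipes: weight 11, volume 27, value 67
- drum of solvent+box of bearings: weight 15, volume 17, value 61
Best: $79.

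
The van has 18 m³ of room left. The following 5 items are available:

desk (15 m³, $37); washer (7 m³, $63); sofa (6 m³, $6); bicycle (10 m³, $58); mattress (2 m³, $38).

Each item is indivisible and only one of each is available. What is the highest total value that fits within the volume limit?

$121

Check high-value combinations within 18 m³:
- washer+bicycle: volume 7+10=17, value 63+58=121
- washer+sofa+mattress: volume 7+6+2=15, value 63+6+38=107
- sofa+bicycle+mattress: volume 6+10+2=18, value 6+58+38=102
- washer+mattress: volume 7+2=9, value 63+38=101
- bicycle+mattress: volume 10+2=12, value 58+38=96
Best: $121.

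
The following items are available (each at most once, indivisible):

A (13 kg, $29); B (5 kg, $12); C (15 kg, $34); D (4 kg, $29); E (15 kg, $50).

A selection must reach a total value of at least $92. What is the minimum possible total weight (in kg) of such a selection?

32

Subsets with value ≥ 92, sorted by total weight:
- A+D+E: weight 32, value 108
- A+C+D: weight 32, value 92
- C+D+E: weight 34, value 113
- B+C+E: weight 35, value 96
Minimum weight: 32 kg.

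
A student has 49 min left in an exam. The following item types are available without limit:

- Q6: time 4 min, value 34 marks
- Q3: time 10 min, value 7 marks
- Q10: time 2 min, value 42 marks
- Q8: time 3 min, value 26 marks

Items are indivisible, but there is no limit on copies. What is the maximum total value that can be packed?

Best value-per-unit is Q10 at 42/2, and filling with it alone uses time 24×2=48. No mix of the others beats 24×42 = 1008.

1008 marks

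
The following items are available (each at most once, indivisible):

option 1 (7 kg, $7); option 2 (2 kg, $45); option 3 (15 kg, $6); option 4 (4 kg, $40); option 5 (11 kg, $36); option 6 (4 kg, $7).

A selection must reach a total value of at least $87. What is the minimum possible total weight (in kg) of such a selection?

Subsets with value ≥ 87, sorted by total weight:
- option 2+option 4+option 6: weight 10, value 92
- option 1+option 2+option 4: weight 13, value 92
- option 2+option 4+option 5: weight 17, value 121
- option 1+option 2+option 4+option 6: weight 17, value 99
Minimum weight: 10 kg.

10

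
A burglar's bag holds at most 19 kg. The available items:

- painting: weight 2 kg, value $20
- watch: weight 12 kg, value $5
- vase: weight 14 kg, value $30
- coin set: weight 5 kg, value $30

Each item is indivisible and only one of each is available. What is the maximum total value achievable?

Check high-value combinations within 19 kg:
- vase+coin set: weight 14+5=19, value 30+30=60
- painting+watch+coin set: weight 2+12+5=19, value 20+5+30=55
- painting+coin set: weight 2+5=7, value 20+30=50
- painting+vase: weight 2+14=16, value 20+30=50
Best: $60.

$60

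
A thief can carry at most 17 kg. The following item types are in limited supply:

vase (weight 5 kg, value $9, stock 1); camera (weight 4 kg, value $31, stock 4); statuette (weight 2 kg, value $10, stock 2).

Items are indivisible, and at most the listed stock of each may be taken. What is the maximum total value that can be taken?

Best selections within weight 17 and stock limits:
- 4×camera: weight 16, value 124
- 3×camera + 2×statuette: weight 16, value 113
- 3×camera + 1×statuette: weight 14, value 103
- 1×vase + 3×camera: weight 17, value 102
Best: $124.

$124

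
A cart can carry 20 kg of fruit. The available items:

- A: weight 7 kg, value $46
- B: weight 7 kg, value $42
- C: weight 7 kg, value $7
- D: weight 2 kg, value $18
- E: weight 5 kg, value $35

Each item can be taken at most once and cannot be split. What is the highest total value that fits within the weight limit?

$123

Check high-value combinations within 20 kg:
- A+B+E: weight 7+7+5=19, value 46+42+35=123
- A+B+D: weight 7+7+2=16, value 46+42+18=106
- A+D+E: weight 7+2+5=14, value 46+18+35=99
Best: $123.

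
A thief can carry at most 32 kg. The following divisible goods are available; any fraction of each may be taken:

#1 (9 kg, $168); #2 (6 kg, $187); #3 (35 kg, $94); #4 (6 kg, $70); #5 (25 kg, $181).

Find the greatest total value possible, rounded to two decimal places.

Take in order of value per unit:
- #2 (187/6 per unit): all 6 → value 187, running total 187.00
- #1 (168/9 per unit): all 9 → value 168, running total 355.00
- #4 (70/6 per unit): all 6 → value 70, running total 425.00
- #5 (181/25 per unit): 11 of 25 → value 11×181/25 = 79.6400, running total 504.64
Total 504.64.

504.64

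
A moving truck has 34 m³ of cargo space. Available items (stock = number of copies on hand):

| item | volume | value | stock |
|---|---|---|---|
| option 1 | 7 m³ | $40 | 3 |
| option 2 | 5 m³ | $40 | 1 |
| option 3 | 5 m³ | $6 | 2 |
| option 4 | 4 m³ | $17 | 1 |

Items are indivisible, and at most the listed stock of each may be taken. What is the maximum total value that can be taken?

Best selections within volume 34 and stock limits:
- 3×option 1 + 1×option 2 + 1×option 4: volume 30, value 177
- 3×option 1 + 1×option 2 + 1×option 3: volume 31, value 166
- 3×option 1 + 1×option 2: volume 26, value 160
- 2×option 1 + 1×option 2 + 2×option 3 + 1×option 4: volume 33, value 149
Best: $177.

$177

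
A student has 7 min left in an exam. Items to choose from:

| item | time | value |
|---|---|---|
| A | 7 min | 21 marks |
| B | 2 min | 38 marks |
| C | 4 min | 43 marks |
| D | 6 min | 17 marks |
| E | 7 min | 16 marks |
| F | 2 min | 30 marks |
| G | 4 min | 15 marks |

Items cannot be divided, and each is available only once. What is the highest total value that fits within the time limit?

81 marks

Check high-value combinations within 7 min:
- B+C: time 2+4=6, value 38+43=81
- C+F: time 4+2=6, value 43+30=73
- B+F: time 2+2=4, value 38+30=68
- B+G: time 2+4=6, value 38+15=53
- F+G: time 2+4=6, value 30+15=45
Best: 81 marks.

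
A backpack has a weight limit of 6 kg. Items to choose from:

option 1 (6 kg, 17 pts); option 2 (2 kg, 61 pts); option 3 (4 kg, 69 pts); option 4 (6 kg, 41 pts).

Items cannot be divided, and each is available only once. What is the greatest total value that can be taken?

Check high-value combinations within 6 kg:
- option 2+option 3: weight 2+4=6, value 61+69=130
- option 3: weight 4, value 69
- option 2: weight 2, value 61
- option 4: weight 6, value 41
- option 1: weight 6, value 17
Best: 130 pts.

130 pts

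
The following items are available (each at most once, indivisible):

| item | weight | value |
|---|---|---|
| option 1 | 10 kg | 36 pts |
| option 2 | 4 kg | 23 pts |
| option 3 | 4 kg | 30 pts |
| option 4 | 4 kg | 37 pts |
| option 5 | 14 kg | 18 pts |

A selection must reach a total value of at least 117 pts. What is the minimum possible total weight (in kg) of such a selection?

Subsets with value ≥ 117, sorted by total weight:
- option 1+option 2+option 3+option 4: weight 22, value 126
- option 1+option 3+option 4+option 5: weight 32, value 121
- option 1+option 2+option 3+option 4+option 5: weight 36, value 144
Minimum weight: 22 kg.

22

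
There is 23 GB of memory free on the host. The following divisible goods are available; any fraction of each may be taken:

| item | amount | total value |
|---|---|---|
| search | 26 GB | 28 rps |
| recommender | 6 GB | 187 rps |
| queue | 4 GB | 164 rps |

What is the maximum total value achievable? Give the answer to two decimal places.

365.00

Take in order of value per unit:
- queue (164/4 per unit): all 4 → value 164, running total 164.00
- recommender (187/6 per unit): all 6 → value 187, running total 351.00
- search (28/26 per unit): 13 of 26 → value 13×28/26 = 14.0000, running total 365.00
Total 365.00.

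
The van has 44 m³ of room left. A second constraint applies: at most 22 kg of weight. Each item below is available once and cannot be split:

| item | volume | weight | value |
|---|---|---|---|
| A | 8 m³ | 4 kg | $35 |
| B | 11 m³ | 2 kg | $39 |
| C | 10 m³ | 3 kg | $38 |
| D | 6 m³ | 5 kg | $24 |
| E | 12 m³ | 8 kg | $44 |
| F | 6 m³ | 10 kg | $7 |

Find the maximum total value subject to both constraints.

Feasible sets respecting both limits:
- A+B+C+E: volume 41, weight 17, value 156
- B+C+D+E: volume 39, weight 18, value 145
- A+B+D+E: volume 37, weight 19, value 142
- A+C+D+E: volume 36, weight 20, value 141
Best: $156.

$156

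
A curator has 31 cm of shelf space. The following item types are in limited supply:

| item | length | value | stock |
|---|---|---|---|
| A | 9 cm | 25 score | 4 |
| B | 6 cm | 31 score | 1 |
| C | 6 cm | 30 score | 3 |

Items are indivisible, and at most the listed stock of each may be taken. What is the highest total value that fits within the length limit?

Best selections within length 31 and stock limits:
- 1×B + 3×C: length 24, value 121
- 1×A + 1×B + 2×C: length 27, value 116
Best: 121 score.

121 score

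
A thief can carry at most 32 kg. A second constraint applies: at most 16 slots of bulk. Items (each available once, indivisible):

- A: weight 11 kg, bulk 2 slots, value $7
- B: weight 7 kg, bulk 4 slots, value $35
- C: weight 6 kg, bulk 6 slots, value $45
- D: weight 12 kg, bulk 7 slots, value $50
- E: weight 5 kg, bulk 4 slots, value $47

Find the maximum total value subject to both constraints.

$134

Feasible sets respecting both limits:
- A+B+C+E: weight 29, bulk 16, value 134
- B+D+E: weight 24, bulk 15, value 132
- B+C+E: weight 18, bulk 14, value 127
- A+D+E: weight 28, bulk 13, value 104
Best: $134.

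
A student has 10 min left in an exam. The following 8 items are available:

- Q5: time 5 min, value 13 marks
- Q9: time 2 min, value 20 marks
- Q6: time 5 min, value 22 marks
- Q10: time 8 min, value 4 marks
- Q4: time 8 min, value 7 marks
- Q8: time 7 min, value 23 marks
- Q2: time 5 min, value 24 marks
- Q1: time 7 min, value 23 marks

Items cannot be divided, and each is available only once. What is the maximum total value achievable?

Check high-value combinations within 10 min:
- Q6+Q2: time 5+5=10, value 22+24=46
- Q9+Q2: time 2+5=7, value 20+24=44
- Q9+Q8: time 2+7=9, value 20+23=43
Best: 46 marks.

46 marks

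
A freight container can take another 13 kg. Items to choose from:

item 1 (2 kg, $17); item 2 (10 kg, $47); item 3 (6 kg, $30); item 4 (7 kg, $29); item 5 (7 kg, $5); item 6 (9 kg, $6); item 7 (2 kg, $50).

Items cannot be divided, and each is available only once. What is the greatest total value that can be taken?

$97

Check high-value combinations within 13 kg:
- item 1+item 3+item 7: weight 2+6+2=10, value 17+30+50=97
- item 2+item 7: weight 10+2=12, value 47+50=97
- item 1+item 4+item 7: weight 2+7+2=11, value 17+29+50=96
- item 3+item 7: weight 6+2=8, value 30+50=80
Best: $97.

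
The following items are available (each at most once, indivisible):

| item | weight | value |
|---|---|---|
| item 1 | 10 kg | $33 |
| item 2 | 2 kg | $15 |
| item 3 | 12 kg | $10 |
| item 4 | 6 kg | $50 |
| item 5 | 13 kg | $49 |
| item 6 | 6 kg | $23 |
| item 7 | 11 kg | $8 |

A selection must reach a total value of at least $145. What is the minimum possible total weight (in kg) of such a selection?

Subsets with value ≥ 145, sorted by total weight:
- item 1+item 2+item 4+item 5: weight 31, value 147
- item 1+item 4+item 5+item 6: weight 35, value 155
Minimum weight: 31 kg.

31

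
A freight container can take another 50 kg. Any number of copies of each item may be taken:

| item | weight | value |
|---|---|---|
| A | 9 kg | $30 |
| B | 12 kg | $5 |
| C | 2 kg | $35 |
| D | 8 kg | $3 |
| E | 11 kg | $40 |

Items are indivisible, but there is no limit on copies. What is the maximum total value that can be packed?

$875

Best value-per-unit is C at 35/2, and filling with it alone uses weight 25×2=50. No mix of the others beats 25×35 = 875.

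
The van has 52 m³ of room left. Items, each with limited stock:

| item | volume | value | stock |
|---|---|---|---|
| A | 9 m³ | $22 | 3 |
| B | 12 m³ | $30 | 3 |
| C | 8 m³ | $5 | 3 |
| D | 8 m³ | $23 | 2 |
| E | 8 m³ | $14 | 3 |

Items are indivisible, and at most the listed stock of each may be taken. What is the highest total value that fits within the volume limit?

$136

Best selections within volume 52 and stock limits:
- 3×B + 2×D: volume 52, value 136
- 1×A + 2×B + 2×D: volume 49, value 128
- 2×A + 2×B + 1×D: volume 50, value 127
- 3×B + 1×D + 1×E: volume 52, value 127
Best: $136.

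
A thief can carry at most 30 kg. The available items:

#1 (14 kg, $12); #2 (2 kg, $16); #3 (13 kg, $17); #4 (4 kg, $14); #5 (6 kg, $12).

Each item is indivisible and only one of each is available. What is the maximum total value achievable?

This is a 0/1 knapsack; check combinations near the capacity.
- #2+#3+#4+#5: weight 2+13+4+6=25, value 16+17+14+12=59
- #1+#2+#4+#5: weight 14+2+4+6=26, value 12+16+14+12=54
- #2+#3+#4: weight 2+13+4=19, value 16+17+14=47
- #2+#3+#5: weight 2+13+6=21, value 16+17+12=45
- #1+#2+#3: weight 14+2+13=29, value 12+16+17=45
Best: $59.

$59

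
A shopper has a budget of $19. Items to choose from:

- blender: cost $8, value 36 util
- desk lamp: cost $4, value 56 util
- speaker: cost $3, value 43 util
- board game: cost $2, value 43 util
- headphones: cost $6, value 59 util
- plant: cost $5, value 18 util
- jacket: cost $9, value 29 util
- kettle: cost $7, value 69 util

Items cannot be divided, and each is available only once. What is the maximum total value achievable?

Check high-value combinations within $19:
- desk lamp+board game+headphones+kettle: cost 4+2+6+7=19, value 56+43+59+69=227
- speaker+board game+headphones+kettle: cost 3+2+6+7=18, value 43+43+59+69=214
- desk lamp+speaker+board game+kettle: cost 4+3+2+7=16, value 56+43+43+69=211
Best: 227 util.

227 util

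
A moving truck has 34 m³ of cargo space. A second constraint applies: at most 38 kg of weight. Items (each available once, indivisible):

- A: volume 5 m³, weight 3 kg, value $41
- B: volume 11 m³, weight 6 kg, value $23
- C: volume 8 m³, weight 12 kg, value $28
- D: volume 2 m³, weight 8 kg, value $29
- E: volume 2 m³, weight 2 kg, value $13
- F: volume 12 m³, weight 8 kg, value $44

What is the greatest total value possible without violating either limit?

$155

Feasible sets respecting both limits:
- A+C+D+E+F: volume 29, weight 33, value 155
- A+B+D+E+F: volume 32, weight 27, value 150
- A+C+D+F: volume 27, weight 31, value 142
Best: $155.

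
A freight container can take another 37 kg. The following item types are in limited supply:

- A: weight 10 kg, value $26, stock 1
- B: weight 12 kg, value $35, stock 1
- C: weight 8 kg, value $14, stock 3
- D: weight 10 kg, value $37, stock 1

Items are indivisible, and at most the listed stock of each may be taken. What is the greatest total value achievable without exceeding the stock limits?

Best selections within weight 37 and stock limits:
- 1×A + 1×B + 1×D: weight 32, value 98
- 1×A + 2×C + 1×D: weight 36, value 91
- 1×B + 1×C + 1×D: weight 30, value 86
Best: $98.

$98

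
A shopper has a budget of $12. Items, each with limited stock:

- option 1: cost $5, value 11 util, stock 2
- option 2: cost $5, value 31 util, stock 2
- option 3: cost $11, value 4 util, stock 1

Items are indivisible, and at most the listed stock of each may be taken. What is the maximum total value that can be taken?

62 util

Top feasible selections:
- 2×option 2: cost 10, value 62
- 1×option 1 + 1×option 2: cost 10, value 42
Best: 62 util.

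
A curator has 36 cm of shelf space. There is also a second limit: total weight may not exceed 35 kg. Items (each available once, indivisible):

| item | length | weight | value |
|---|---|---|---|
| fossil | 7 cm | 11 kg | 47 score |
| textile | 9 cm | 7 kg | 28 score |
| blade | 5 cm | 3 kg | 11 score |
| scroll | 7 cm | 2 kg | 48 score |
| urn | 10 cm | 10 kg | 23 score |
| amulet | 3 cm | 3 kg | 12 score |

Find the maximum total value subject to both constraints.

Feasible sets respecting both limits:
- fossil+textile+scroll+urn+amulet: length 36, weight 33, value 158
- fossil+textile+scroll+urn: length 33, weight 30, value 146
- fossil+textile+blade+scroll+amulet: length 31, weight 26, value 146
- fossil+blade+scroll+urn+amulet: length 32, weight 29, value 141
Best: 158 score.

158 score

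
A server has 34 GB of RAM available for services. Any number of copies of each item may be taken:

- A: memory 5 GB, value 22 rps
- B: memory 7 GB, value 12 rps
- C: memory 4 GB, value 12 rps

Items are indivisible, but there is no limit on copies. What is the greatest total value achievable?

Best value-per-unit is A at 22/5; filling with it alone gives 6×22 = 132.
Optimal mix: 6×A + 1×C → memory 34, value 144.

144 rps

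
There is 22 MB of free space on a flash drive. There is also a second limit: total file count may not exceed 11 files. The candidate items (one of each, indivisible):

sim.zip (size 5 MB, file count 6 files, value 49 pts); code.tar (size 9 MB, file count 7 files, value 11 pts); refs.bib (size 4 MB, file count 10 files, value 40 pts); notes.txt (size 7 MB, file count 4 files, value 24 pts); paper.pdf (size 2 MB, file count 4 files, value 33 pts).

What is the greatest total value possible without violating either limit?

Feasible sets respecting both limits:
- sim.zip+paper.pdf: size 7, file count 10, value 82
- sim.zip+notes.txt: size 12, file count 10, value 73
- notes.txt+paper.pdf: size 9, file count 8, value 57
Best: 82 pts.

82 pts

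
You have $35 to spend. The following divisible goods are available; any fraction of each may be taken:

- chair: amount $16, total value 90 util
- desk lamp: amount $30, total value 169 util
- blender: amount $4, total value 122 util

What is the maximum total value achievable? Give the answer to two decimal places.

Take in order of value per unit:
- blender (122/4 per unit): all 4 → value 122, running total 122.00
- desk lamp (169/30 per unit): all 30 → value 169, running total 291.00
- chair (90/16 per unit): 1 of 16 → value 1×90/16 = 5.6250, running total 296.63
Total 296.63.

296.63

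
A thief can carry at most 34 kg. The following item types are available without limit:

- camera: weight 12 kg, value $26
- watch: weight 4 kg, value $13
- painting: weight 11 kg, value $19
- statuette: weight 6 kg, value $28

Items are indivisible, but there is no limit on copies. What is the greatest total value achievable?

$153

Best value-per-unit is statuette at 28/6; filling with it alone gives 5×28 = 140.
Optimal mix: 1×watch + 5×statuette → weight 34, value 153.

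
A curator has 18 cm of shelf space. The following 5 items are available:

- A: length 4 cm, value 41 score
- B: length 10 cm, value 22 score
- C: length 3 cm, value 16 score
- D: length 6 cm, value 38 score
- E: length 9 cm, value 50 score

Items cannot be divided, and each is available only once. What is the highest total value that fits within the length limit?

Check high-value combinations within 18 cm:
- A+C+E: length 4+3+9=16, value 41+16+50=107
- C+D+E: length 3+6+9=18, value 16+38+50=104
- A+C+D: length 4+3+6=13, value 41+16+38=95
- A+E: length 4+9=13, value 41+50=91
Best: 107 score.

107 score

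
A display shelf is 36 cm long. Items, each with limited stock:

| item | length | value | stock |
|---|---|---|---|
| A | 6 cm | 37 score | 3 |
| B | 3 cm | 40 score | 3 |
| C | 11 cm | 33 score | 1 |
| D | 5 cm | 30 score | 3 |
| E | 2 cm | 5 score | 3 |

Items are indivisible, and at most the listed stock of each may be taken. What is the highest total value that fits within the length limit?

284 score

Top feasible selections:
- 2×A + 3×B + 3×D: length 36, value 284
- 3×A + 3×B + 1×D + 2×E: length 36, value 271
Best: 284 score.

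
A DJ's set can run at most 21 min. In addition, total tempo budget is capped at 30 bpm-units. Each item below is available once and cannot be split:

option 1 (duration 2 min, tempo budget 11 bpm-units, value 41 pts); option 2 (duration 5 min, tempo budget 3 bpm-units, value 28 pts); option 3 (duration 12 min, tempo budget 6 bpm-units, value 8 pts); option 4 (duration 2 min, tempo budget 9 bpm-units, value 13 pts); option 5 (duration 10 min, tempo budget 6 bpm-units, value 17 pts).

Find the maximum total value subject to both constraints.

99 pts

Feasible sets respecting both limits:
- option 1+option 2+option 4+option 5: duration 19, tempo budget 29, value 99
- option 1+option 2+option 3+option 4: duration 21, tempo budget 29, value 90
- option 1+option 2+option 5: duration 17, tempo budget 20, value 86
- option 1+option 2+option 4: duration 9, tempo budget 23, value 82
Best: 99 pts.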